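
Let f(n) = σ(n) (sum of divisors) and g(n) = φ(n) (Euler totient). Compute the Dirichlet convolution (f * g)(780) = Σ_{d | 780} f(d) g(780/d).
(σ * φ)(780) = 18720

Divisors of 780: [1, 2, 3, 4, 5, 6, 10, 12, 13, 15, 20, 26, 30, 39, 52, 60, 65, 78, 130, 156, 195, 260, 390, 780]. For each d | 780:
  d = 1: σ(1) · φ(780/1) = 1 · 192 = 192
  d = 2: σ(2) · φ(780/2) = 3 · 96 = 288
  d = 3: σ(3) · φ(780/3) = 4 · 96 = 384
  d = 4: σ(4) · φ(780/4) = 7 · 96 = 672
  d = 5: σ(5) · φ(780/5) = 6 · 48 = 288
  d = 6: σ(6) · φ(780/6) = 12 · 48 = 576
  d = 10: σ(10) · φ(780/10) = 18 · 24 = 432
  d = 12: σ(12) · φ(780/12) = 28 · 48 = 1344
  d = 13: σ(13) · φ(780/13) = 14 · 16 = 224
  d = 15: σ(15) · φ(780/15) = 24 · 24 = 576
  d = 20: σ(20) · φ(780/20) = 42 · 24 = 1008
  d = 26: σ(26) · φ(780/26) = 42 · 8 = 336
  d = 30: σ(30) · φ(780/30) = 72 · 12 = 864
  d = 39: σ(39) · φ(780/39) = 56 · 8 = 448
  d = 52: σ(52) · φ(780/52) = 98 · 8 = 784
  d = 60: σ(60) · φ(780/60) = 168 · 12 = 2016
  d = 65: σ(65) · φ(780/65) = 84 · 4 = 336
  d = 78: σ(78) · φ(780/78) = 168 · 4 = 672
  d = 130: σ(130) · φ(780/130) = 252 · 2 = 504
  d = 156: σ(156) · φ(780/156) = 392 · 4 = 1568
  d = 195: σ(195) · φ(780/195) = 336 · 2 = 672
  d = 260: σ(260) · φ(780/260) = 588 · 2 = 1176
  d = 390: σ(390) · φ(780/390) = 1008 · 1 = 1008
  d = 780: σ(780) · φ(780/780) = 2352 · 1 = 2352
Summing: (σ * φ)(780) = 192 + 288 + 384 + 672 + 288 + 576 + 432 + 1344 + 224 + 576 + 1008 + 336 + 864 + 448 + 784 + 2016 + 336 + 672 + 504 + 1568 + 672 + 1176 + 1008 + 2352 = 18720.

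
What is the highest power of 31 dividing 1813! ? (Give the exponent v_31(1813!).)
v_31(1813!) = 59

Legendre's formula: v_p(n!) = Σ_{k ≥ 1} ⌊n / p^k⌋. For p = 31, n = 1813, the terms are:
  ⌊1813/31^1⌋ = ⌊1813/31⌋ = 58
  ⌊1813/31^2⌋ = ⌊1813/961⌋ = 1
(the next term ⌊1813/31^3⌋ = 0, terminating the sum). Summing: v_31(1813!) = 58 + 1 = 59.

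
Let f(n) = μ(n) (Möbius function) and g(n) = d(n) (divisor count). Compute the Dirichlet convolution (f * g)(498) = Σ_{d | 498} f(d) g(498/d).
(μ * d)(498) = 1

Divisors of 498: [1, 2, 3, 6, 83, 166, 249, 498]. For each d | 498:
  d = 1: μ(1) · d(498/1) = 1 · 8 = 8
  d = 2: μ(2) · d(498/2) = -1 · 4 = -4
  d = 3: μ(3) · d(498/3) = -1 · 4 = -4
  d = 6: μ(6) · d(498/6) = 1 · 2 = 2
  d = 83: μ(83) · d(498/83) = -1 · 4 = -4
  d = 166: μ(166) · d(498/166) = 1 · 2 = 2
  d = 249: μ(249) · d(498/249) = 1 · 2 = 2
  d = 498: μ(498) · d(498/498) = -1 · 1 = -1
Summing: (μ * d)(498) = 8 + -4 + -4 + 2 + -4 + 2 + 2 + -1 = 1.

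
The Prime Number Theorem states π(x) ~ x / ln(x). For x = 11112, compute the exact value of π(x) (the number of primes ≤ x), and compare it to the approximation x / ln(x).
π(11112) = 1345;  x/ln(x) ≈ 1192.81;  relative error ≈ 11.31%.

Directly count primes up to 11112: π(11112) = 1345. The PNT approximation gives 11112/ln(11112) ≈ 11112/9.31578 ≈ 1192.81. Relative error (π(x) − x/ln(x)) / π(x) ≈ 11.31%; the approximation is known to undercount slightly (Li(x) is a better estimate).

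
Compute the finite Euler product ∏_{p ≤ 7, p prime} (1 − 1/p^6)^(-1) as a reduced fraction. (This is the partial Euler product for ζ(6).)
∏ = 5359375/5268016

The primes p ≤ 7 are [2, 3, 5, 7]. For each prime, (1 − 1/p^6)^(-1) = p^6 / (p^6 − 1). The product is (1 − 1/2^6)^(-1), (1 − 1/3^6)^(-1), (1 − 1/5^6)^(-1), (1 − 1/7^6)^(-1) = ∏ p^6 / (p^6 − 1) = 5359375/5268016.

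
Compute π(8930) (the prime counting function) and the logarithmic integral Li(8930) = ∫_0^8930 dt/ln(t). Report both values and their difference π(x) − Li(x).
π(8930) = 1110;  Li(8930) ≈ 1129.26;  π(x) − Li(x) ≈ -19.26.

Direct count of primes ≤ 8930 gives π(8930) = 1110. Numerical evaluation of the logarithmic integral gives Li(8930) ≈ 1129.26. The difference π(x) − Li(x) ≈ -19.26 is typically negative for small/moderate x (Li(x) overestimates), though Littlewood's theorem shows this sign changes infinitely often.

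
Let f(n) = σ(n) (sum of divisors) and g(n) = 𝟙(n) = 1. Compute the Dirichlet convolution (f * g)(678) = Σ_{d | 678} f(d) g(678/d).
(σ * 𝟙)(678) = 2300

Divisors of 678: [1, 2, 3, 6, 113, 226, 339, 678]. For each d | 678:
  d = 1: σ(1) · 𝟙(678/1) = 1 · 1 = 1
  d = 2: σ(2) · 𝟙(678/2) = 3 · 1 = 3
  d = 3: σ(3) · 𝟙(678/3) = 4 · 1 = 4
  d = 6: σ(6) · 𝟙(678/6) = 12 · 1 = 12
  d = 113: σ(113) · 𝟙(678/113) = 114 · 1 = 114
  d = 226: σ(226) · 𝟙(678/226) = 342 · 1 = 342
  d = 339: σ(339) · 𝟙(678/339) = 456 · 1 = 456
  d = 678: σ(678) · 𝟙(678/678) = 1368 · 1 = 1368
Summing: (σ * 𝟙)(678) = 1 + 3 + 4 + 12 + 114 + 342 + 456 + 1368 = 2300.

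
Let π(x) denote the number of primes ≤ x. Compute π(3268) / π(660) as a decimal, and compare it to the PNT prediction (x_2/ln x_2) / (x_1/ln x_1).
π(3268)/π(660) = 461/120 ≈ 3.8417;  PNT prediction ≈ 3.9727.

π(660) = 120 and π(3268) = 461, so π(3268)/π(660) ≈ 3.8417. The PNT-predicted ratio is (3268/ln(3268)) / (660/ln(660)) ≈ 3.9727. The two agree to within a few percent, as expected.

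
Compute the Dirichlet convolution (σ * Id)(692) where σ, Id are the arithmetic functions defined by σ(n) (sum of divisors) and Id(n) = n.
(σ * Id)(692) = 5899

Divisors of 692: [1, 2, 4, 173, 346, 692]. For each d | 692:
  d = 1: σ(1) · Id(692/1) = 1 · 692 = 692
  d = 2: σ(2) · Id(692/2) = 3 · 346 = 1038
  d = 4: σ(4) · Id(692/4) = 7 · 173 = 1211
  d = 173: σ(173) · Id(692/173) = 174 · 4 = 696
  d = 346: σ(346) · Id(692/346) = 522 · 2 = 1044
  d = 692: σ(692) · Id(692/692) = 1218 · 1 = 1218
Summing: (σ * Id)(692) = 692 + 1038 + 1211 + 696 + 1044 + 1218 = 5899.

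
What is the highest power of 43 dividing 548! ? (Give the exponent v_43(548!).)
v_43(548!) = 12

Legendre's formula: v_p(n!) = Σ_{k ≥ 1} ⌊n / p^k⌋. For p = 43, n = 548, the terms are:
  ⌊548/43^1⌋ = ⌊548/43⌋ = 12
(the next term ⌊548/43^2⌋ = 0, terminating the sum). Summing: v_43(548!) = 12 = 12.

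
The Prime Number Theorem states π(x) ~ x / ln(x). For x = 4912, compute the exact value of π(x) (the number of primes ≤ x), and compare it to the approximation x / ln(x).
π(4912) = 656;  x/ln(x) ≈ 577.92;  relative error ≈ 11.90%.

Directly count primes up to 4912: π(4912) = 656. The PNT approximation gives 4912/ln(4912) ≈ 4912/8.49944 ≈ 577.92. Relative error (π(x) − x/ln(x)) / π(x) ≈ 11.90%; the approximation is known to undercount slightly (Li(x) is a better estimate).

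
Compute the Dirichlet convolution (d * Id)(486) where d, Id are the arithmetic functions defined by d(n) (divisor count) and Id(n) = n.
(d * Id)(486) = 2172

Divisors of 486: [1, 2, 3, 6, 9, 18, 27, 54, 81, 162, 243, 486]. For each d | 486:
  d = 1: d(1) · Id(486/1) = 1 · 486 = 486
  d = 2: d(2) · Id(486/2) = 2 · 243 = 486
  d = 3: d(3) · Id(486/3) = 2 · 162 = 324
  d = 6: d(6) · Id(486/6) = 4 · 81 = 324
  d = 9: d(9) · Id(486/9) = 3 · 54 = 162
  d = 18: d(18) · Id(486/18) = 6 · 27 = 162
  d = 27: d(27) · Id(486/27) = 4 · 18 = 72
  d = 54: d(54) · Id(486/54) = 8 · 9 = 72
  d = 81: d(81) · Id(486/81) = 5 · 6 = 30
  d = 162: d(162) · Id(486/162) = 10 · 3 = 30
  d = 243: d(243) · Id(486/243) = 6 · 2 = 12
  d = 486: d(486) · Id(486/486) = 12 · 1 = 12
Summing: (d * Id)(486) = 486 + 486 + 324 + 324 + 162 + 162 + 72 + 72 + 30 + 30 + 12 + 12 = 2172.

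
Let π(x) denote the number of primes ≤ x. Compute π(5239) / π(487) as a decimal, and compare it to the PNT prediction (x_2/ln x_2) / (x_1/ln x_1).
π(5239)/π(487) = 697/93 ≈ 7.4946;  PNT prediction ≈ 7.7735.

π(487) = 93 and π(5239) = 697, so π(5239)/π(487) ≈ 7.4946. The PNT-predicted ratio is (5239/ln(5239)) / (487/ln(487)) ≈ 7.7735. The two agree to within a few percent, as expected.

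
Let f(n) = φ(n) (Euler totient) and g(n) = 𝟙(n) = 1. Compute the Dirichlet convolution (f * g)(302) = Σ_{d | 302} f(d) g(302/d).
(φ * 𝟙)(302) = 302

Divisors of 302: [1, 2, 151, 302]. For each d | 302:
  d = 1: φ(1) · 𝟙(302/1) = 1 · 1 = 1
  d = 2: φ(2) · 𝟙(302/2) = 1 · 1 = 1
  d = 151: φ(151) · 𝟙(302/151) = 150 · 1 = 150
  d = 302: φ(302) · 𝟙(302/302) = 150 · 1 = 150
Summing: (φ * 𝟙)(302) = 1 + 1 + 150 + 150 = 302.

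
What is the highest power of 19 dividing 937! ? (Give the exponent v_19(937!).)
v_19(937!) = 51

Legendre's formula: v_p(n!) = Σ_{k ≥ 1} ⌊n / p^k⌋. For p = 19, n = 937, the terms are:
  ⌊937/19^1⌋ = ⌊937/19⌋ = 49
  ⌊937/19^2⌋ = ⌊937/361⌋ = 2
(the next term ⌊937/19^3⌋ = 0, terminating the sum). Summing: v_19(937!) = 49 + 2 = 51.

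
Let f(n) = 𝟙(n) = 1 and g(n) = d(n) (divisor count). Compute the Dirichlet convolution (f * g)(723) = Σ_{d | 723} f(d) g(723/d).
(𝟙 * d)(723) = 9

Divisors of 723: [1, 3, 241, 723]. For each d | 723:
  d = 1: 𝟙(1) · d(723/1) = 1 · 4 = 4
  d = 3: 𝟙(3) · d(723/3) = 1 · 2 = 2
  d = 241: 𝟙(241) · d(723/241) = 1 · 2 = 2
  d = 723: 𝟙(723) · d(723/723) = 1 · 1 = 1
Summing: (𝟙 * d)(723) = 4 + 2 + 2 + 1 = 9.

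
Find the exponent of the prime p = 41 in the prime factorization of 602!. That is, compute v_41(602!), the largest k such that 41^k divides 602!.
v_41(602!) = 14

Legendre's formula: v_p(n!) = Σ_{k ≥ 1} ⌊n / p^k⌋. For p = 41, n = 602, the terms are:
  ⌊602/41^1⌋ = ⌊602/41⌋ = 14
(the next term ⌊602/41^2⌋ = 0, terminating the sum). Summing: v_41(602!) = 14 = 14.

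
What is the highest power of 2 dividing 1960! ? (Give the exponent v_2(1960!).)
v_2(1960!) = 1954

Legendre's formula: v_p(n!) = Σ_{k ≥ 1} ⌊n / p^k⌋. For p = 2, n = 1960, the terms are:
  ⌊1960/2^1⌋ = ⌊1960/2⌋ = 980
  ⌊1960/2^2⌋ = ⌊1960/4⌋ = 490
  ⌊1960/2^3⌋ = ⌊1960/8⌋ = 245
  ⌊1960/2^4⌋ = ⌊1960/16⌋ = 122
  ⌊1960/2^5⌋ = ⌊1960/32⌋ = 61
  ⌊1960/2^6⌋ = ⌊1960/64⌋ = 30
  ⌊1960/2^7⌋ = ⌊1960/128⌋ = 15
  ⌊1960/2^8⌋ = ⌊1960/256⌋ = 7
  ⌊1960/2^9⌋ = ⌊1960/512⌋ = 3
  ⌊1960/2^10⌋ = ⌊1960/1024⌋ = 1
(the next term ⌊1960/2^11⌋ = 0, terminating the sum). Summing: v_2(1960!) = 980 + 490 + 245 + 122 + 61 + 30 + 15 + 7 + 3 + 1 = 1954.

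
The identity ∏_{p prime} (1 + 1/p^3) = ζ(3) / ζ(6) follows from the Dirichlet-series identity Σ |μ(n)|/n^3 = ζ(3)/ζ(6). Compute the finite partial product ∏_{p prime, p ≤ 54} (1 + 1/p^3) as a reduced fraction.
∏ = 1193284353855226596885466673602596175872/1009953283877483663098780766542609340885

The primes p ≤ 54 are [2, 3, 5, 7, 11, 13, 17, 19, 23, 29, 31, 37, 41, 43, 47, 53]. For each, (1 + 1/p^3) = (p^3 + 1)/p^3. Multiplying these fractions over p ∈ [2, 3, 5, 7, 11, 13, 17, 19, 23, 29, 31, 37, 41, 43, 47, 53] gives 1193284353855226596885466673602596175872/1009953283877483663098780766542609340885. (In the limit P → ∞ this tends to ζ(3)/ζ(6).)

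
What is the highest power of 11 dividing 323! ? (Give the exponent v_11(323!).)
v_11(323!) = 31

Legendre's formula: v_p(n!) = Σ_{k ≥ 1} ⌊n / p^k⌋. For p = 11, n = 323, the terms are:
  ⌊323/11^1⌋ = ⌊323/11⌋ = 29
  ⌊323/11^2⌋ = ⌊323/121⌋ = 2
(the next term ⌊323/11^3⌋ = 0, terminating the sum). Summing: v_11(323!) = 29 + 2 = 31.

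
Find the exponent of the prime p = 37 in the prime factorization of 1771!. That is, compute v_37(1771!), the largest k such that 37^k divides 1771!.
v_37(1771!) = 48

Legendre's formula: v_p(n!) = Σ_{k ≥ 1} ⌊n / p^k⌋. For p = 37, n = 1771, the terms are:
  ⌊1771/37^1⌋ = ⌊1771/37⌋ = 47
  ⌊1771/37^2⌋ = ⌊1771/1369⌋ = 1
(the next term ⌊1771/37^3⌋ = 0, terminating the sum). Summing: v_37(1771!) = 47 + 1 = 48.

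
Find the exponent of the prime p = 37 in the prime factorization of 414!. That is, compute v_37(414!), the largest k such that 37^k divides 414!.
v_37(414!) = 11

Legendre's formula: v_p(n!) = Σ_{k ≥ 1} ⌊n / p^k⌋. For p = 37, n = 414, the terms are:
  ⌊414/37^1⌋ = ⌊414/37⌋ = 11
(the next term ⌊414/37^2⌋ = 0, terminating the sum). Summing: v_37(414!) = 11 = 11.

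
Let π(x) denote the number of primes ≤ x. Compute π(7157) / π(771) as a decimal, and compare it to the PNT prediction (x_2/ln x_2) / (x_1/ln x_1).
π(7157)/π(771) = 915/136 ≈ 6.7279;  PNT prediction ≈ 6.9524.

π(771) = 136 and π(7157) = 915, so π(7157)/π(771) ≈ 6.7279. The PNT-predicted ratio is (7157/ln(7157)) / (771/ln(771)) ≈ 6.9524. The two agree to within a few percent, as expected.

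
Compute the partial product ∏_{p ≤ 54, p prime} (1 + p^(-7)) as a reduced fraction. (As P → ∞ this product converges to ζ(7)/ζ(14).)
∏ = 309952223984670960543603211891856695601672510675385627534277668624533812457091991127236052954668734671204274242309849088/307404601692723276790274585782287621574695329443342398483341336503340384695750533342769593387518417543812906517214978125

The primes p ≤ 54 are [2, 3, 5, 7, 11, 13, 17, 19, 23, 29, 31, 37, 41, 43, 47, 53]. For each, (1 + 1/p^7) = (p^7 + 1)/p^7. Multiplying these fractions over p ∈ [2, 3, 5, 7, 11, 13, 17, 19, 23, 29, 31, 37, 41, 43, 47, 53] gives 309952223984670960543603211891856695601672510675385627534277668624533812457091991127236052954668734671204274242309849088/307404601692723276790274585782287621574695329443342398483341336503340384695750533342769593387518417543812906517214978125. (In the limit P → ∞ this tends to ζ(7)/ζ(14).)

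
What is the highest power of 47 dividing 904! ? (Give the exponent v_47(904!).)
v_47(904!) = 19

Legendre's formula: v_p(n!) = Σ_{k ≥ 1} ⌊n / p^k⌋. For p = 47, n = 904, the terms are:
  ⌊904/47^1⌋ = ⌊904/47⌋ = 19
(the next term ⌊904/47^2⌋ = 0, terminating the sum). Summing: v_47(904!) = 19 = 19.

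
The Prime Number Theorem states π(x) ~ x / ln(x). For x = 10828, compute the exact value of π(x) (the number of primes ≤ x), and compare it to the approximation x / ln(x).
π(10828) = 1315;  x/ln(x) ≈ 1165.57;  relative error ≈ 11.36%.

Directly count primes up to 10828: π(10828) = 1315. The PNT approximation gives 10828/ln(10828) ≈ 10828/9.28989 ≈ 1165.57. Relative error (π(x) − x/ln(x)) / π(x) ≈ 11.36%; the approximation is known to undercount slightly (Li(x) is a better estimate).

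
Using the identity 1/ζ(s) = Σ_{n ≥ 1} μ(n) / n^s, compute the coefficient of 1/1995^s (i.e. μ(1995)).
μ(1995) = 1

Factor n = 1995 = 3 · 5 · 7 · 19. μ(n) = 0 if any exponent ≥ 2 (not squarefree); otherwise μ(n) = (−1)^{ω(n)} where ω(n) is the number of distinct prime factors. Applying: μ(1995) = 1.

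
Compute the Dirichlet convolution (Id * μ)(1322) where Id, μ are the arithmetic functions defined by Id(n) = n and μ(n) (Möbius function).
(Id * μ)(1322) = 660

Divisors of 1322: [1, 2, 661, 1322]. For each d | 1322:
  d = 1: Id(1) · μ(1322/1) = 1 · 1 = 1
  d = 2: Id(2) · μ(1322/2) = 2 · -1 = -2
  d = 661: Id(661) · μ(1322/661) = 661 · -1 = -661
  d = 1322: Id(1322) · μ(1322/1322) = 1322 · 1 = 1322
Summing: (Id * μ)(1322) = 1 + -2 + -661 + 1322 = 660.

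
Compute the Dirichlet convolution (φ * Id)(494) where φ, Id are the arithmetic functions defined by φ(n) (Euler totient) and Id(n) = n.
(φ * Id)(494) = 2775

Divisors of 494: [1, 2, 13, 19, 26, 38, 247, 494]. For each d | 494:
  d = 1: φ(1) · Id(494/1) = 1 · 494 = 494
  d = 2: φ(2) · Id(494/2) = 1 · 247 = 247
  d = 13: φ(13) · Id(494/13) = 12 · 38 = 456
  d = 19: φ(19) · Id(494/19) = 18 · 26 = 468
  d = 26: φ(26) · Id(494/26) = 12 · 19 = 228
  d = 38: φ(38) · Id(494/38) = 18 · 13 = 234
  d = 247: φ(247) · Id(494/247) = 216 · 2 = 432
  d = 494: φ(494) · Id(494/494) = 216 · 1 = 216
Summing: (φ * Id)(494) = 494 + 247 + 456 + 468 + 228 + 234 + 432 + 216 = 2775.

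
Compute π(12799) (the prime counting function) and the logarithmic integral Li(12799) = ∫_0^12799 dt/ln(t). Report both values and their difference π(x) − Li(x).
π(12799) = 1526;  Li(12799) ≈ 1545.87;  π(x) − Li(x) ≈ -19.87.

Direct count of primes ≤ 12799 gives π(12799) = 1526. Numerical evaluation of the logarithmic integral gives Li(12799) ≈ 1545.87. The difference π(x) − Li(x) ≈ -19.87 is typically negative for small/moderate x (Li(x) overestimates), though Littlewood's theorem shows this sign changes infinitely often.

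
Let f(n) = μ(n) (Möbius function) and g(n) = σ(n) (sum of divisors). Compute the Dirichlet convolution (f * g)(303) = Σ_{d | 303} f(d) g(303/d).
(μ * σ)(303) = 303

Divisors of 303: [1, 3, 101, 303]. For each d | 303:
  d = 1: μ(1) · σ(303/1) = 1 · 408 = 408
  d = 3: μ(3) · σ(303/3) = -1 · 102 = -102
  d = 101: μ(101) · σ(303/101) = -1 · 4 = -4
  d = 303: μ(303) · σ(303/303) = 1 · 1 = 1
Summing: (μ * σ)(303) = 408 + -102 + -4 + 1 = 303.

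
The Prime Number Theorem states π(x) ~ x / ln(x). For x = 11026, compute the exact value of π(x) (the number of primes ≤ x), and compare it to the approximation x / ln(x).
π(11026) = 1336;  x/ln(x) ≈ 1184.57;  relative error ≈ 11.33%.

Directly count primes up to 11026: π(11026) = 1336. The PNT approximation gives 11026/ln(11026) ≈ 11026/9.30801 ≈ 1184.57. Relative error (π(x) − x/ln(x)) / π(x) ≈ 11.33%; the approximation is known to undercount slightly (Li(x) is a better estimate).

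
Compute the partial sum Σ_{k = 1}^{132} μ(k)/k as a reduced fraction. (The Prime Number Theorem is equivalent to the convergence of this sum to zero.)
Σ μ(k)/k = -4282394934202784040475989054340166706696769726931/525896479052627740771371797072411912900610967452630

Values of μ(k) for 1 ≤ k ≤ 132: μ(1) = 1, μ(2) = -1, μ(3) = -1, μ(5) = -1, μ(6) = 1, μ(7) = -1, μ(10) = 1, μ(11) = -1, μ(13) = -1, μ(14) = 1, μ(15) = 1, μ(17) = -1, μ(19) = -1, μ(21) = 1, μ(22) = 1, μ(23) = -1, μ(26) = 1, μ(29) = -1, μ(30) = -1, μ(31) = -1, μ(33) = 1, μ(34) = 1, μ(35) = 1, μ(37) = -1, μ(38) = 1, μ(39) = 1, μ(41) = -1, μ(42) = -1, μ(43) = -1, μ(46) = 1, μ(47) = -1, μ(51) = 1, μ(53) = -1, μ(55) = 1, μ(57) = 1, μ(58) = 1, μ(59) = -1, μ(61) = -1, μ(62) = 1, μ(65) = 1, μ(66) = -1, μ(67) = -1, μ(69) = 1, μ(70) = -1, μ(71) = -1, μ(73) = -1, μ(74) = 1, μ(77) = 1, μ(78) = -1, μ(79) = -1, μ(82) = 1, μ(83) = -1, μ(85) = 1, μ(86) = 1, μ(87) = 1, μ(89) = -1, μ(91) = 1, μ(93) = 1, μ(94) = 1, μ(95) = 1, μ(97) = -1, μ(101) = -1, μ(102) = -1, μ(103) = -1, μ(105) = -1, μ(106) = 1, μ(107) = -1, μ(109) = -1, μ(110) = -1, μ(111) = 1, μ(113) = -1, μ(114) = -1, μ(115) = 1, μ(118) = 1, μ(119) = 1, μ(122) = 1, μ(123) = 1, μ(127) = -1, μ(129) = 1, μ(130) = -1, μ(131) = -1, with μ = 0 on non-squarefree integers. Summing μ(k)/k for k where μ(k) ≠ 0 gives -4282394934202784040475989054340166706696769726931/525896479052627740771371797072411912900610967452630 ≈ -0.0081. (PNT ⟺ this sum → 0 as n → ∞.)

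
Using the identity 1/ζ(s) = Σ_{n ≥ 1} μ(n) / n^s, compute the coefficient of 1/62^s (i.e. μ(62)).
μ(62) = 1

Factor n = 62 = 2 · 31. μ(n) = 0 if any exponent ≥ 2 (not squarefree); otherwise μ(n) = (−1)^{ω(n)} where ω(n) is the number of distinct prime factors. Applying: μ(62) = 1.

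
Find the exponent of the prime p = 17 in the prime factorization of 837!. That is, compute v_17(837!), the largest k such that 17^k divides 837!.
v_17(837!) = 51

Legendre's formula: v_p(n!) = Σ_{k ≥ 1} ⌊n / p^k⌋. For p = 17, n = 837, the terms are:
  ⌊837/17^1⌋ = ⌊837/17⌋ = 49
  ⌊837/17^2⌋ = ⌊837/289⌋ = 2
(the next term ⌊837/17^3⌋ = 0, terminating the sum). Summing: v_17(837!) = 49 + 2 = 51.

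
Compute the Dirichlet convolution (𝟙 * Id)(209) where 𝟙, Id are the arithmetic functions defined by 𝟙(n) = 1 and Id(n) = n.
(𝟙 * Id)(209) = 240

Divisors of 209: [1, 11, 19, 209]. For each d | 209:
  d = 1: 𝟙(1) · Id(209/1) = 1 · 209 = 209
  d = 11: 𝟙(11) · Id(209/11) = 1 · 19 = 19
  d = 19: 𝟙(19) · Id(209/19) = 1 · 11 = 11
  d = 209: 𝟙(209) · Id(209/209) = 1 · 1 = 1
Summing: (𝟙 * Id)(209) = 209 + 19 + 11 + 1 = 240.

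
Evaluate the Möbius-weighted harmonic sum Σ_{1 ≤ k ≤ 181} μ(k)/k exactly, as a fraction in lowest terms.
Σ μ(k)/k = -55899517432623235554411607600017313811576767641103296860860299685947631/5397346292805549782720214077673687806275517530364350655459511599582614290

Values of μ(k) for 1 ≤ k ≤ 181: μ(1) = 1, μ(2) = -1, μ(3) = -1, μ(5) = -1, μ(6) = 1, μ(7) = -1, μ(10) = 1, μ(11) = -1, μ(13) = -1, μ(14) = 1, μ(15) = 1, μ(17) = -1, μ(19) = -1, μ(21) = 1, μ(22) = 1, μ(23) = -1, μ(26) = 1, μ(29) = -1, μ(30) = -1, μ(31) = -1, μ(33) = 1, μ(34) = 1, μ(35) = 1, μ(37) = -1, μ(38) = 1, μ(39) = 1, μ(41) = -1, μ(42) = -1, μ(43) = -1, μ(46) = 1, μ(47) = -1, μ(51) = 1, μ(53) = -1, μ(55) = 1, μ(57) = 1, μ(58) = 1, μ(59) = -1, μ(61) = -1, μ(62) = 1, μ(65) = 1, μ(66) = -1, μ(67) = -1, μ(69) = 1, μ(70) = -1, μ(71) = -1, μ(73) = -1, μ(74) = 1, μ(77) = 1, μ(78) = -1, μ(79) = -1, μ(82) = 1, μ(83) = -1, μ(85) = 1, μ(86) = 1, μ(87) = 1, μ(89) = -1, μ(91) = 1, μ(93) = 1, μ(94) = 1, μ(95) = 1, μ(97) = -1, μ(101) = -1, μ(102) = -1, μ(103) = -1, μ(105) = -1, μ(106) = 1, μ(107) = -1, μ(109) = -1, μ(110) = -1, μ(111) = 1, μ(113) = -1, μ(114) = -1, μ(115) = 1, μ(118) = 1, μ(119) = 1, μ(122) = 1, μ(123) = 1, μ(127) = -1, μ(129) = 1, μ(130) = -1, μ(131) = -1, μ(133) = 1, μ(134) = 1, μ(137) = -1, μ(138) = -1, μ(139) = -1, μ(141) = 1, μ(142) = 1, μ(143) = 1, μ(145) = 1, μ(146) = 1, μ(149) = -1, μ(151) = -1, μ(154) = -1, μ(155) = 1, μ(157) = -1, μ(158) = 1, μ(159) = 1, μ(161) = 1, μ(163) = -1, μ(165) = -1, μ(166) = 1, μ(167) = -1, μ(170) = -1, μ(173) = -1, μ(174) = -1, μ(177) = 1, μ(178) = 1, μ(179) = -1, μ(181) = -1, with μ = 0 on non-squarefree integers. Summing μ(k)/k for k where μ(k) ≠ 0 gives -55899517432623235554411607600017313811576767641103296860860299685947631/5397346292805549782720214077673687806275517530364350655459511599582614290 ≈ -0.0104. (PNT ⟺ this sum → 0 as n → ∞.)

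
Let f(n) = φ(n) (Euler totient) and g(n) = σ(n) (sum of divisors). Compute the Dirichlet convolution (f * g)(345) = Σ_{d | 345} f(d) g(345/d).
(φ * σ)(345) = 2760

Divisors of 345: [1, 3, 5, 15, 23, 69, 115, 345]. For each d | 345:
  d = 1: φ(1) · σ(345/1) = 1 · 576 = 576
  d = 3: φ(3) · σ(345/3) = 2 · 144 = 288
  d = 5: φ(5) · σ(345/5) = 4 · 96 = 384
  d = 15: φ(15) · σ(345/15) = 8 · 24 = 192
  d = 23: φ(23) · σ(345/23) = 22 · 24 = 528
  d = 69: φ(69) · σ(345/69) = 44 · 6 = 264
  d = 115: φ(115) · σ(345/115) = 88 · 4 = 352
  d = 345: φ(345) · σ(345/345) = 176 · 1 = 176
Summing: (φ * σ)(345) = 576 + 288 + 384 + 192 + 528 + 264 + 352 + 176 = 2760.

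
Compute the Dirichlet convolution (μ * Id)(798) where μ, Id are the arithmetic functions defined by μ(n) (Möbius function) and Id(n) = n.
(μ * Id)(798) = 216

Divisors of 798: [1, 2, 3, 6, 7, 14, 19, 21, 38, 42, 57, 114, 133, 266, 399, 798]. For each d | 798:
  d = 1: μ(1) · Id(798/1) = 1 · 798 = 798
  d = 2: μ(2) · Id(798/2) = -1 · 399 = -399
  d = 3: μ(3) · Id(798/3) = -1 · 266 = -266
  d = 6: μ(6) · Id(798/6) = 1 · 133 = 133
  d = 7: μ(7) · Id(798/7) = -1 · 114 = -114
  d = 14: μ(14) · Id(798/14) = 1 · 57 = 57
  d = 19: μ(19) · Id(798/19) = -1 · 42 = -42
  d = 21: μ(21) · Id(798/21) = 1 · 38 = 38
  d = 38: μ(38) · Id(798/38) = 1 · 21 = 21
  d = 42: μ(42) · Id(798/42) = -1 · 19 = -19
  d = 57: μ(57) · Id(798/57) = 1 · 14 = 14
  d = 114: μ(114) · Id(798/114) = -1 · 7 = -7
  d = 133: μ(133) · Id(798/133) = 1 · 6 = 6
  d = 266: μ(266) · Id(798/266) = -1 · 3 = -3
  d = 399: μ(399) · Id(798/399) = -1 · 2 = -2
  d = 798: μ(798) · Id(798/798) = 1 · 1 = 1
Summing: (μ * Id)(798) = 798 + -399 + -266 + 133 + -114 + 57 + -42 + 38 + 21 + -19 + 14 + -7 + 6 + -3 + -2 + 1 = 216.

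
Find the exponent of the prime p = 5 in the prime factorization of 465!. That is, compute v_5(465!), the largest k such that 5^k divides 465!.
v_5(465!) = 114

Legendre's formula: v_p(n!) = Σ_{k ≥ 1} ⌊n / p^k⌋. For p = 5, n = 465, the terms are:
  ⌊465/5^1⌋ = ⌊465/5⌋ = 93
  ⌊465/5^2⌋ = ⌊465/25⌋ = 18
  ⌊465/5^3⌋ = ⌊465/125⌋ = 3
(the next term ⌊465/5^4⌋ = 0, terminating the sum). Summing: v_5(465!) = 93 + 18 + 3 = 114.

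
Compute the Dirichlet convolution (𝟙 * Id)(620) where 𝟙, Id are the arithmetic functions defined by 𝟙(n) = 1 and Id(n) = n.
(𝟙 * Id)(620) = 1344

Divisors of 620: [1, 2, 4, 5, 10, 20, 31, 62, 124, 155, 310, 620]. For each d | 620:
  d = 1: 𝟙(1) · Id(620/1) = 1 · 620 = 620
  d = 2: 𝟙(2) · Id(620/2) = 1 · 310 = 310
  d = 4: 𝟙(4) · Id(620/4) = 1 · 155 = 155
  d = 5: 𝟙(5) · Id(620/5) = 1 · 124 = 124
  d = 10: 𝟙(10) · Id(620/10) = 1 · 62 = 62
  d = 20: 𝟙(20) · Id(620/20) = 1 · 31 = 31
  d = 31: 𝟙(31) · Id(620/31) = 1 · 20 = 20
  d = 62: 𝟙(62) · Id(620/62) = 1 · 10 = 10
  d = 124: 𝟙(124) · Id(620/124) = 1 · 5 = 5
  d = 155: 𝟙(155) · Id(620/155) = 1 · 4 = 4
  d = 310: 𝟙(310) · Id(620/310) = 1 · 2 = 2
  d = 620: 𝟙(620) · Id(620/620) = 1 · 1 = 1
Summing: (𝟙 * Id)(620) = 620 + 310 + 155 + 124 + 62 + 31 + 20 + 10 + 5 + 4 + 2 + 1 = 1344.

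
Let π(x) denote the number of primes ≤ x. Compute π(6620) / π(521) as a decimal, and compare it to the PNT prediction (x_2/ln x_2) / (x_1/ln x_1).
π(6620)/π(521) = 855/98 ≈ 8.7245;  PNT prediction ≈ 9.0349.

π(521) = 98 and π(6620) = 855, so π(6620)/π(521) ≈ 8.7245. The PNT-predicted ratio is (6620/ln(6620)) / (521/ln(521)) ≈ 9.0349. The two agree to within a few percent, as expected.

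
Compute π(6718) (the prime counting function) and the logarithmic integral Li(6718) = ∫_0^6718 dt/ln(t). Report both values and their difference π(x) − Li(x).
π(6718) = 866;  Li(6718) ≈ 882.41;  π(x) − Li(x) ≈ -16.41.

Direct count of primes ≤ 6718 gives π(6718) = 866. Numerical evaluation of the logarithmic integral gives Li(6718) ≈ 882.41. The difference π(x) − Li(x) ≈ -16.41 is typically negative for small/moderate x (Li(x) overestimates), though Littlewood's theorem shows this sign changes infinitely often.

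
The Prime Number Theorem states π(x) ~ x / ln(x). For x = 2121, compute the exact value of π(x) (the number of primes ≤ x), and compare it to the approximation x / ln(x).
π(2121) = 319;  x/ln(x) ≈ 276.91;  relative error ≈ 13.20%.

Directly count primes up to 2121: π(2121) = 319. The PNT approximation gives 2121/ln(2121) ≈ 2121/7.65964 ≈ 276.91. Relative error (π(x) − x/ln(x)) / π(x) ≈ 13.20%; the approximation is known to undercount slightly (Li(x) is a better estimate).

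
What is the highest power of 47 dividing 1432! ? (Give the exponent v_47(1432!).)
v_47(1432!) = 30

Legendre's formula: v_p(n!) = Σ_{k ≥ 1} ⌊n / p^k⌋. For p = 47, n = 1432, the terms are:
  ⌊1432/47^1⌋ = ⌊1432/47⌋ = 30
(the next term ⌊1432/47^2⌋ = 0, terminating the sum). Summing: v_47(1432!) = 30 = 30.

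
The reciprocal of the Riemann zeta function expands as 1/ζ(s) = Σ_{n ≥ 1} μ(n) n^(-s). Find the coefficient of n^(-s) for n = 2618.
μ(2618) = 1

Factor n = 2618 = 2 · 7 · 11 · 17. μ(n) = 0 if any exponent ≥ 2 (not squarefree); otherwise μ(n) = (−1)^{ω(n)} where ω(n) is the number of distinct prime factors. Applying: μ(2618) = 1.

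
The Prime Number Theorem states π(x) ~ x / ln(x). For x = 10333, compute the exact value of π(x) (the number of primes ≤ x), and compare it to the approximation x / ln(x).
π(10333) = 1268;  x/ln(x) ≈ 1117.92;  relative error ≈ 11.84%.

Directly count primes up to 10333: π(10333) = 1268. The PNT approximation gives 10333/ln(10333) ≈ 10333/9.24310 ≈ 1117.92. Relative error (π(x) − x/ln(x)) / π(x) ≈ 11.84%; the approximation is known to undercount slightly (Li(x) is a better estimate).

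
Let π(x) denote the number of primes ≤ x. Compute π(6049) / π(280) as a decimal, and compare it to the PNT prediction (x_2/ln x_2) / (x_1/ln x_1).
π(6049)/π(280) = 789/59 ≈ 13.3729;  PNT prediction ≈ 13.9798.

π(280) = 59 and π(6049) = 789, so π(6049)/π(280) ≈ 13.3729. The PNT-predicted ratio is (6049/ln(6049)) / (280/ln(280)) ≈ 13.9798. The two agree to within a few percent, as expected.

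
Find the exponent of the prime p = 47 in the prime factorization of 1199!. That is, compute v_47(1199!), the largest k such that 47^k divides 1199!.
v_47(1199!) = 25

Legendre's formula: v_p(n!) = Σ_{k ≥ 1} ⌊n / p^k⌋. For p = 47, n = 1199, the terms are:
  ⌊1199/47^1⌋ = ⌊1199/47⌋ = 25
(the next term ⌊1199/47^2⌋ = 0, terminating the sum). Summing: v_47(1199!) = 25 = 25.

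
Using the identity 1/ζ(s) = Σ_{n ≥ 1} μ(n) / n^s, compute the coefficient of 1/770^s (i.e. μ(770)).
μ(770) = 1

Factor n = 770 = 2 · 5 · 7 · 11. μ(n) = 0 if any exponent ≥ 2 (not squarefree); otherwise μ(n) = (−1)^{ω(n)} where ω(n) is the number of distinct prime factors. Applying: μ(770) = 1.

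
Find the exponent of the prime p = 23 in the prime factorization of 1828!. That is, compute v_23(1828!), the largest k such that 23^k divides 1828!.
v_23(1828!) = 82

Legendre's formula: v_p(n!) = Σ_{k ≥ 1} ⌊n / p^k⌋. For p = 23, n = 1828, the terms are:
  ⌊1828/23^1⌋ = ⌊1828/23⌋ = 79
  ⌊1828/23^2⌋ = ⌊1828/529⌋ = 3
(the next term ⌊1828/23^3⌋ = 0, terminating the sum). Summing: v_23(1828!) = 79 + 3 = 82.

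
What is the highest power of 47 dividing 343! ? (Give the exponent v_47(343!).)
v_47(343!) = 7

Legendre's formula: v_p(n!) = Σ_{k ≥ 1} ⌊n / p^k⌋. For p = 47, n = 343, the terms are:
  ⌊343/47^1⌋ = ⌊343/47⌋ = 7
(the next term ⌊343/47^2⌋ = 0, terminating the sum). Summing: v_47(343!) = 7 = 7.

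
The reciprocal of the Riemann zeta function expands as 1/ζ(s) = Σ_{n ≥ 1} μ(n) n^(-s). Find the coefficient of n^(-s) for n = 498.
μ(498) = -1

Factor n = 498 = 2 · 3 · 83. μ(n) = 0 if any exponent ≥ 2 (not squarefree); otherwise μ(n) = (−1)^{ω(n)} where ω(n) is the number of distinct prime factors. Applying: μ(498) = -1.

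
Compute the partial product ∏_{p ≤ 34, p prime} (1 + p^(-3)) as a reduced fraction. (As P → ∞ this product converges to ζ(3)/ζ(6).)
∏ = 123276368443014873612288/104343309932640260237195

The primes p ≤ 34 are [2, 3, 5, 7, 11, 13, 17, 19, 23, 29, 31]. For each, (1 + 1/p^3) = (p^3 + 1)/p^3. Multiplying these fractions over p ∈ [2, 3, 5, 7, 11, 13, 17, 19, 23, 29, 31] gives 123276368443014873612288/104343309932640260237195. (In the limit P → ∞ this tends to ζ(3)/ζ(6).)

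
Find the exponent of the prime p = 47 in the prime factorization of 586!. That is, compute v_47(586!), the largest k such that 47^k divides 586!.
v_47(586!) = 12

Legendre's formula: v_p(n!) = Σ_{k ≥ 1} ⌊n / p^k⌋. For p = 47, n = 586, the terms are:
  ⌊586/47^1⌋ = ⌊586/47⌋ = 12
(the next term ⌊586/47^2⌋ = 0, terminating the sum). Summing: v_47(586!) = 12 = 12.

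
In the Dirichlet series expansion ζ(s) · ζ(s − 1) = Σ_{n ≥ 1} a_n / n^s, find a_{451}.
σ(451) = 504

In the product (Σ m^0/m^s)(Σ k / k^s) = Σ (Σ_{d | n} d) / n^s, the coefficient of 1/n^s is σ(n) = Σ_{d | n} d. For n = 451, divisors are [1, 11, 41, 451]; summing: σ(451) = 504.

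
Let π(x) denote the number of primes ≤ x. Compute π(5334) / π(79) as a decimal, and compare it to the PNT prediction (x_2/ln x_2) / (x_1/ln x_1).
π(5334)/π(79) = 706/22 ≈ 32.0909;  PNT prediction ≈ 34.3773.

π(79) = 22 and π(5334) = 706, so π(5334)/π(79) ≈ 32.0909. The PNT-predicted ratio is (5334/ln(5334)) / (79/ln(79)) ≈ 34.3773. The two agree to within a few percent, as expected.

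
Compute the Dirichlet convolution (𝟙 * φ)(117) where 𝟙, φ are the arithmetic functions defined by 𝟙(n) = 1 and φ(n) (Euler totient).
(𝟙 * φ)(117) = 117

Divisors of 117: [1, 3, 9, 13, 39, 117]. For each d | 117:
  d = 1: 𝟙(1) · φ(117/1) = 1 · 72 = 72
  d = 3: 𝟙(3) · φ(117/3) = 1 · 24 = 24
  d = 9: 𝟙(9) · φ(117/9) = 1 · 12 = 12
  d = 13: 𝟙(13) · φ(117/13) = 1 · 6 = 6
  d = 39: 𝟙(39) · φ(117/39) = 1 · 2 = 2
  d = 117: 𝟙(117) · φ(117/117) = 1 · 1 = 1
Summing: (𝟙 * φ)(117) = 72 + 24 + 12 + 6 + 2 + 1 = 117.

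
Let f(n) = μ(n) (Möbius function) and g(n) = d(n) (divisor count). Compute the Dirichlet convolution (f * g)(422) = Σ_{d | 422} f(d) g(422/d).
(μ * d)(422) = 1

Divisors of 422: [1, 2, 211, 422]. For each d | 422:
  d = 1: μ(1) · d(422/1) = 1 · 4 = 4
  d = 2: μ(2) · d(422/2) = -1 · 2 = -2
  d = 211: μ(211) · d(422/211) = -1 · 2 = -2
  d = 422: μ(422) · d(422/422) = 1 · 1 = 1
Summing: (μ * d)(422) = 4 + -2 + -2 + 1 = 1.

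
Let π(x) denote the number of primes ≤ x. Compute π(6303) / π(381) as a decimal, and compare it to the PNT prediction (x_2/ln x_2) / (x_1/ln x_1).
π(6303)/π(381) = 820/75 ≈ 10.9333;  PNT prediction ≈ 11.2374.

π(381) = 75 and π(6303) = 820, so π(6303)/π(381) ≈ 10.9333. The PNT-predicted ratio is (6303/ln(6303)) / (381/ln(381)) ≈ 11.2374. The two agree to within a few percent, as expected.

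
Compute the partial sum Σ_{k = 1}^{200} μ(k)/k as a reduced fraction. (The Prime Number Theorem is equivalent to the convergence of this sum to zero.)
Σ μ(k)/k = -2525956533029285906333379660693655000208391328320024740655748842764916179604407/82104442544036437402623148487682251333557860946353167843084552367036963538575798

Values of μ(k) for 1 ≤ k ≤ 200: μ(1) = 1, μ(2) = -1, μ(3) = -1, μ(5) = -1, μ(6) = 1, μ(7) = -1, μ(10) = 1, μ(11) = -1, μ(13) = -1, μ(14) = 1, μ(15) = 1, μ(17) = -1, μ(19) = -1, μ(21) = 1, μ(22) = 1, μ(23) = -1, μ(26) = 1, μ(29) = -1, μ(30) = -1, μ(31) = -1, μ(33) = 1, μ(34) = 1, μ(35) = 1, μ(37) = -1, μ(38) = 1, μ(39) = 1, μ(41) = -1, μ(42) = -1, μ(43) = -1, μ(46) = 1, μ(47) = -1, μ(51) = 1, μ(53) = -1, μ(55) = 1, μ(57) = 1, μ(58) = 1, μ(59) = -1, μ(61) = -1, μ(62) = 1, μ(65) = 1, μ(66) = -1, μ(67) = -1, μ(69) = 1, μ(70) = -1, μ(71) = -1, μ(73) = -1, μ(74) = 1, μ(77) = 1, μ(78) = -1, μ(79) = -1, μ(82) = 1, μ(83) = -1, μ(85) = 1, μ(86) = 1, μ(87) = 1, μ(89) = -1, μ(91) = 1, μ(93) = 1, μ(94) = 1, μ(95) = 1, μ(97) = -1, μ(101) = -1, μ(102) = -1, μ(103) = -1, μ(105) = -1, μ(106) = 1, μ(107) = -1, μ(109) = -1, μ(110) = -1, μ(111) = 1, μ(113) = -1, μ(114) = -1, μ(115) = 1, μ(118) = 1, μ(119) = 1, μ(122) = 1, μ(123) = 1, μ(127) = -1, μ(129) = 1, μ(130) = -1, μ(131) = -1, μ(133) = 1, μ(134) = 1, μ(137) = -1, μ(138) = -1, μ(139) = -1, μ(141) = 1, μ(142) = 1, μ(143) = 1, μ(145) = 1, μ(146) = 1, μ(149) = -1, μ(151) = -1, μ(154) = -1, μ(155) = 1, μ(157) = -1, μ(158) = 1, μ(159) = 1, μ(161) = 1, μ(163) = -1, μ(165) = -1, μ(166) = 1, μ(167) = -1, μ(170) = -1, μ(173) = -1, μ(174) = -1, μ(177) = 1, μ(178) = 1, μ(179) = -1, μ(181) = -1, μ(182) = -1, μ(183) = 1, μ(185) = 1, μ(186) = -1, μ(187) = 1, μ(190) = -1, μ(191) = -1, μ(193) = -1, μ(194) = 1, μ(195) = -1, μ(197) = -1, μ(199) = -1, with μ = 0 on non-squarefree integers. Summing μ(k)/k for k where μ(k) ≠ 0 gives -2525956533029285906333379660693655000208391328320024740655748842764916179604407/82104442544036437402623148487682251333557860946353167843084552367036963538575798 ≈ -0.0308. (PNT ⟺ this sum → 0 as n → ∞.)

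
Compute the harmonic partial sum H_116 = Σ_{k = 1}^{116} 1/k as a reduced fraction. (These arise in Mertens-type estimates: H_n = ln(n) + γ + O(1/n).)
H_116 = 92723052988307480317436790993517488799788772043569/17379782769567790172972927968296006432665936992320

Direct summation: H_116 = 1 + 1/2 + ... + 1/116. The least common denominator is lcm(1, ..., 116) = 955888052326228459513511038256280353796626534577600; over this denominator the numerator is 955888052326228459513511038256280353796626534577600 + 477944026163114229756755519128140176898313267288800 + 318629350775409486504503679418760117932208844859200 + 238972013081557114878377759564070088449156633644400 + 191177610465245691902702207651256070759325306915520 + 159314675387704743252251839709380058966104422429600 + 136555436046604065644787291179468621970946647796800 + 119486006540778557439188879782035044224578316822200 + 106209783591803162168167893139586705977402948286400 + 95588805232622845951351103825628035379662653457760 + 86898913847838950864864639841480032163329684961600 + 79657337693852371626125919854690029483052211214800 + 73529850178940650731808541404329257984355887275200 + 68277718023302032822393645589734310985473323898400 + 63725870155081897300900735883752023586441768971840 + 59743003270389278719594439891017522112289158411100 + 56228708960366379971383002250369432576272149092800 + 53104891795901581084083946569793352988701474143200 + 50309897490854129448079528329277913357717186030400 + 47794402616311422975675551912814017689831326728880 + 45518478682201355214929097059822873990315549265600 + 43449456923919475432432319920740016081664842480800 + 41560350101140367804935262532881754512896805851200 + 39828668846926185813062959927345014741526105607400 + 38235522093049138380540441530251214151865061383104 + 36764925089470325365904270702164628992177943637600 + 35403261197267720722722631046528901992467649428800 + 34138859011651016411196822794867155492736661949200 + 32961656976766498603914173732975184613676777054400 + 31862935077540948650450367941876011793220884485920 + 30835098462136401919790678653428398509568597889600 + 29871501635194639359797219945508761056144579205550 + 28966304615946316954954879947160010721109894987200 + 28114354480183189985691501125184716288136074546400 + 27311087209320813128957458235893724394189329559360 + 26552445897950790542041973284896676494350737071600 + 25834812225033201608473271304223793345854771204800 + 25154948745427064724039764164638956678858593015200 + 24509950059646883577269513801443085994785295758400 + 23897201308155711487837775956407008844915663364440 + 23314342739664108768622220445275130580405525233600 + 22759239341100677607464548529911436995157774632800 + 22229954705261126965430489261773961716200617083200 + 21724728461959737716216159960370008040832421240400 + 21241956718360632433633578627917341195480589657280 + 20780175050570183902467631266440877256448402925600 + 20338043666515499138585341239495326676523968820800 + 19914334423463092906531479963672507370763052803700 + 19507919435229152234969613025638374567278092542400 + 19117761046524569190270220765125607075932530691552 + 18742902986788793323794334083456477525424049697600 + 18382462544735162682952135351082314496088971818800 + 18035623628796763387047378080307176486728802539200 + 17701630598633860361361315523264450996233824714400 + 17379782769567790172972927968296006432665936992320 + 17069429505825508205598411397433577746368330974600 + 16769965830284709816026509443092637785905728676800 + 16480828488383249301957086866487592306838388527200 + 16201492412308956940906966750106446674519093806400 + 15931467538770474325225183970938005896610442242960 + 15670295939774237041205098987807874652403713681600 + 15417549231068200959895339326714199254784298944800 + 15172826227400451738309699019940957996771849755200 + 14935750817597319679898609972754380528072289602775 + 14705970035788130146361708280865851596871177455040 + 14483152307973158477477439973580005360554947493600 + 14266985855615350141992702063526572444725769172800 + 14057177240091594992845750562592358144068037273200 + 13853450033713455934978420844293918170965601950400 + 13655543604660406564478729117946862197094664779680 + 13463212004594767035401563919102540194318683585600 + 13276222948975395271020986642448338247175368535800 + 13094356881181211774157685455565484298583925131200 + 12917406112516600804236635652111896672927385602400 + 12745174031016379460180147176750404717288353794368 + 12577474372713532362019882082319478339429296507600 + 12414130549691278694980662834497147451904240708800 + 12254975029823441788634756900721542997392647879200 + 12099848763623145057133051117168105744261095374400 + 11948600654077855743918887978203504422457831682220 + 11801087065755906907574210348842967330822549809600 + 11657171369832054384311110222637565290202762616800 + 11516723522002752524259169135617835587911163067200 + 11379619670550338803732274264955718497578887316400 + 11245741792073275994276600450073886515254429818560 + 11114977352630563482715244630886980858100308541600 + 10987218992255499534638057910991728204558925684800 + 10862364230979868858108079980185004020416210620200 + 10740315194676724264196753238834610716816028478400 + 10620978359180316216816789313958670597740294828640 + 10504264311277235818829791629189893997765126753600 + 10390087525285091951233815633220438628224201462800 + 10278366154045467306596892884476132836522865963200 + 10169021833257749569292670619747663338261984410400 + 10061979498170825889615905665855582671543437206080 + 9957167211731546453265739981836253685381526401850 + 9854516003363179994984649878930725296872438500800 + 9753959717614576117484806512819187283639046271200 + 9655434871982105651651626649053336907036631662400 + 9558880523262284595135110382562803537966265345776 + 9464238141843846133797138992636439146501252817600 + 9371451493394396661897167041728238762712024848800 + 9280466527439111257412728526760003434918704219200 + 9191231272367581341476067675541157248044485909400 + 9103695736440271042985819411964574798063109853120 + 9017811814398381693523689040153588243364401269600 + 8933533199310546350593561105198881811183425556800 + 8850815299316930180680657761632225498116912357200 + 8769615158956224399206523286754865631161711326400 + 8689891384783895086486463984148003216332968496160 + 8611604075011067202824423768074597781951590401600 + 8534714752912754102799205698716788873184165487300 + 8459186303771933270031071135011330564571916235200 + 8384982915142354908013254721546318892952864338400 + 8312070020228073560987052506576350902579361170240 + 8240414244191624650978543433243796153419194263600 = 5099767914356911417459023504643461883988382462396295, so H_116 = 5099767914356911417459023504643461883988382462396295/955888052326228459513511038256280353796626534577600; reducing by gcd(5099767914356911417459023504643461883988382462396295, 955888052326228459513511038256280353796626534577600) = 55 gives 92723052988307480317436790993517488799788772043569/17379782769567790172972927968296006432665936992320 ≈ 5.33511. (The PNT-adjacent estimate ln(116) + γ ≈ 5.33081 matches within O(1/n).)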